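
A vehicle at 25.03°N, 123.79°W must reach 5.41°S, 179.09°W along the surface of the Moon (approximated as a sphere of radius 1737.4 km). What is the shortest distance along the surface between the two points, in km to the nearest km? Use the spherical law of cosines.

1872 km

Let φ₁ = 0.4369 rad, φ₂ = -0.0944 rad, and Δλ = -0.9652 rad.
cos c = sin φ₁ sin φ₂ + cos φ₁ cos φ₂ cos Δλ = (0.4231)(-0.0943) + (0.9061)(0.9955)(0.5693) = 0.47363,
so c = arccos(0.47363) = 1.07739 rad.
Distance = R·c = 1737.4 × 1.0774 ≈ 1872 km.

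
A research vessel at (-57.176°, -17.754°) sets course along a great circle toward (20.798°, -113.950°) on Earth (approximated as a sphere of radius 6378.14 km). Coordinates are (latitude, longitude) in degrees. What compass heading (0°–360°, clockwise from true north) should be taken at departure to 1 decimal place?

With φ₁ = -0.9979, φ₂ = 0.3630, Δλ = -1.6789 rad, the forward-azimuth formula gives
θ = atan2( sin Δλ cos φ₂ , cos φ₁ sin φ₂ − sin φ₁ cos φ₂ cos Δλ ) = atan2(-0.9294, 0.1077) = -83.39°.
Adding 360° brings this into [0°, 360°): 276.6°.

276.6°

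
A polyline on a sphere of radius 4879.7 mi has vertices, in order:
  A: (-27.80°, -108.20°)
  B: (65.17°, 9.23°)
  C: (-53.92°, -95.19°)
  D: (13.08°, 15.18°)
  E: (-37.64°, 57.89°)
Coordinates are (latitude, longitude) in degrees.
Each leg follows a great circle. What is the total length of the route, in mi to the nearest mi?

38006 mi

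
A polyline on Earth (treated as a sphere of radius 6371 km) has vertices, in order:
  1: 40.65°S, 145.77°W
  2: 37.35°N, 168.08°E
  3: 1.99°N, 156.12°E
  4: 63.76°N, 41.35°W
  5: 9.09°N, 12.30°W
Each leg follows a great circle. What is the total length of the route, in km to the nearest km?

Leg 1→2: central angle 1.5482 rad, distance 9863.5 km.
Leg 2→3: central angle 0.6464 rad, distance 4117.9 km.
Leg 3→4: central angle 1.9718 rad, distance 12562.3 km.
Leg 4→5: central angle 1.0200 rad, distance 6498.5 km.
Total: 9863.5 + 4117.9 + 12562.3 + 6498.5 ≈ 33042 km.

33042 km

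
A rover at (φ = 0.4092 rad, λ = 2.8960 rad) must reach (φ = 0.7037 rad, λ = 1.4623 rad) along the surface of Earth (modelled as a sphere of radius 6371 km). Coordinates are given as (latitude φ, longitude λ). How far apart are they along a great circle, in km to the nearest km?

In radians: φ₁ = 0.4092, φ₂ = 0.7037, Δλ = -82.145° = -1.4337 rad.
Haversine: a = sin²(Δφ/2) + cos φ₁ cos φ₂ sin²(Δλ/2) = 0.0215 + (0.9174)(0.7625)(0.4317) = 0.32348.
Central angle c = 2·arcsin(√a) = 1.20998 rad.
Distance = R·c = 6371 × 1.2100 ≈ 7709 km.

7709 km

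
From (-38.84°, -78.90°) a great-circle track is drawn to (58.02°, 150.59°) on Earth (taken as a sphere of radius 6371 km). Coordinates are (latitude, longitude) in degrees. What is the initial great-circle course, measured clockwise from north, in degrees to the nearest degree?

With φ₁ = -0.6779, φ₂ = 1.0126, Δλ = -2.2778 rad, the forward-azimuth formula gives
θ = atan2( sin Δλ cos φ₂ , cos φ₁ sin φ₂ − sin φ₁ cos φ₂ cos Δλ ) = atan2(-0.4027, 0.4449) = -42.15°.
Adding 360° brings this into [0°, 360°): 318°.

318°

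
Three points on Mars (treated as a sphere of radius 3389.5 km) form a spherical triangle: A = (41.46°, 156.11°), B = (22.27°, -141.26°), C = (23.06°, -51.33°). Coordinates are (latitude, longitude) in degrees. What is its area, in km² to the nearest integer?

10670421 km²

Side lengths (central angles): a = 1.4208, b = 1.9312, c = 0.9646 rad; semiperimeter s = 2.1583.
By l'Huilier's theorem, tan(E/4) = √[tan(s/2) tan((s−a)/2) tan((s−b)/2) tan((s−c)/2)], giving spherical excess E = 0.9288 rad.
Area = E·R² = 0.9288 × (3389.5)² ≈ 10670421 km².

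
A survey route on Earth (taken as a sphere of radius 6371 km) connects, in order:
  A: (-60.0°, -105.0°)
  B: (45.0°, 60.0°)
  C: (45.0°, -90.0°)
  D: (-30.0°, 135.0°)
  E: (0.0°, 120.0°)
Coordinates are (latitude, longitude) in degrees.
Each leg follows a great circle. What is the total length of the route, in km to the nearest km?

Leg A→B: central angle 2.8367 rad, distance 18072.6 km.
Leg B→C: central angle 1.5038 rad, distance 9580.4 km.
Leg C→D: central angle 2.4760 rad, distance 15774.8 km.
Leg D→E: central angle 0.5799 rad, distance 3694.6 km.
Total: 18072.6 + 9580.4 + 15774.8 + 3694.6 ≈ 47122 km.

47122 km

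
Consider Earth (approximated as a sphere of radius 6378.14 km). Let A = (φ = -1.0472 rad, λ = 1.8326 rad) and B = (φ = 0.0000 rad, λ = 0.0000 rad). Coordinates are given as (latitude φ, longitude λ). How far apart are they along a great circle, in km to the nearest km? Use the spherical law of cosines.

10846 km

In radians: φ₁ = -1.0472, φ₂ = 0.0000, Δλ = -105.000° = -1.8326 rad.
cos c = sin φ₁ sin φ₂ + cos φ₁ cos φ₂ cos Δλ = (-0.8660)(0.0000) + (0.5000)(1.0000)(-0.2588) = -0.12941,
so c = arccos(-0.12941) = 1.70057 rad.
Distance = R·c = 6378.14 × 1.7006 ≈ 10846 km.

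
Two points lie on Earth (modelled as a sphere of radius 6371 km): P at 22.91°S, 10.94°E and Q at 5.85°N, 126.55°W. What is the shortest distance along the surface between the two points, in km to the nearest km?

With latitudes φ₁ = -22.910°, φ₂ = 5.850° and longitude difference Δλ = -137.490°:
cos c = sin φ₁ sin φ₂ + cos φ₁ cos φ₂ cos Δλ = (-0.3893)(0.1019) + (0.9211)(0.9948)(-0.7372) = -0.71515,
so c = arccos(-0.71515) = 2.36764 rad.
Distance = R·c = 6371 × 2.3676 ≈ 15084 km.

15084 km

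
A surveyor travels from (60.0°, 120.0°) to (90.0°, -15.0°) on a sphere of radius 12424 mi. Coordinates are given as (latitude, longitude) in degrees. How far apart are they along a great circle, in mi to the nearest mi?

6505 mi

In radians: φ₁ = 1.0472, φ₂ = 1.5708, Δλ = -135.000° = -2.3562 rad.
cos c = sin φ₁ sin φ₂ + cos φ₁ cos φ₂ cos Δλ = (0.8660)(1.0000) + (0.5000)(0.0000)(-0.7071) = 0.86603,
so c = arccos(0.86603) = 0.52360 rad.
Distance = R·c = 12424 × 0.5236 ≈ 6505 mi.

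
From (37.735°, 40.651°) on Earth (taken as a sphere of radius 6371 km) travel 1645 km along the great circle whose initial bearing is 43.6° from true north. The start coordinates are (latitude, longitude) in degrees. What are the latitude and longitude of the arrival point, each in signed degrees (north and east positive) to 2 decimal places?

Angular distance δ = d/R = 1645/6371 = 0.25820 rad; initial bearing θ = 0.7610 rad.
sin φ₂ = sin φ₁ cos δ + cos φ₁ sin δ cos θ = (0.6120)(0.9669) + (0.7908)(0.2553)(0.7242) = 0.7380, so φ₂ = 47.56°.
Δλ = atan2(sin θ sin δ cos φ₁, cos δ − sin φ₁ sin φ₂) = atan2(0.1393, 0.5152) = 15.125°.
λ₂ = 40.651° + 15.125° = 55.78°.

47.56°, 55.78°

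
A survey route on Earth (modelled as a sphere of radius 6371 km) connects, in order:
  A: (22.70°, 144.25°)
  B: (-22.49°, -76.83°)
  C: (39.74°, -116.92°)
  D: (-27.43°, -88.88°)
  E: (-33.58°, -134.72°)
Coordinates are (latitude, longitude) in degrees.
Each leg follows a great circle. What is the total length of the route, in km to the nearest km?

36307 km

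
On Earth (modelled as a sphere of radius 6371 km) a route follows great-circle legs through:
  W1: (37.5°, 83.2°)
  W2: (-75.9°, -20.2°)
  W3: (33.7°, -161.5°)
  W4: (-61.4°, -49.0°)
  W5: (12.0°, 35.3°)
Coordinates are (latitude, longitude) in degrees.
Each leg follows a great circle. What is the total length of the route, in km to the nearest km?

Leg W1→W2: central angle 2.2591 rad, distance 14392.6 km.
Leg W2→W3: central angle 2.3410 rad, distance 14914.7 km.
Leg W3→W4: central angle 2.2647 rad, distance 14428.4 km.
Leg W4→W5: central angle 1.7073 rad, distance 10876.9 km.
Total: 14392.6 + 14914.7 + 14428.4 + 10876.9 ≈ 54613 km.

54613 km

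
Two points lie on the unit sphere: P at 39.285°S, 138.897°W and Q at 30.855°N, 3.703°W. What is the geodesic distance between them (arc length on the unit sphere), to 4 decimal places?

2.4917

Let φ₁ = -0.6857 rad, φ₂ = 0.5385 rad, and Δλ = 2.3596 rad.
cos c = sin φ₁ sin φ₂ + cos φ₁ cos φ₂ cos Δλ = (-0.6332)(0.5129) + (0.7740)(0.8585)(-0.7095) = -0.79617,
so c = arccos(-0.79617) = 2.49173 rad.
On the unit sphere the arc length equals the central angle: 2.4917.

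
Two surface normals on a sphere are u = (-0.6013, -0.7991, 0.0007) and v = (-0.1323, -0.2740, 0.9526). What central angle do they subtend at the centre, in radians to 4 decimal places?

u·v = 0.2992; |u| = 1.0001, |v| = 1.0000.
cos θ = (u·v)/(|u||v|) = 0.2991, so θ = 1.2670 rad.

1.2670 rad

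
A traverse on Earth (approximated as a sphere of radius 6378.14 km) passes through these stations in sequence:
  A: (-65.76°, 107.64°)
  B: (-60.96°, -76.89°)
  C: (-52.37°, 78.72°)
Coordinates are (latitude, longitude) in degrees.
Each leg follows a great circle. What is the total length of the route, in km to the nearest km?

13163 km

Leg A→B: central angle 0.9291 rad, distance 5926.1 km.
Leg B→C: central angle 1.1346 rad, distance 7236.8 km.
Total: 5926.1 + 7236.8 ≈ 13163 km.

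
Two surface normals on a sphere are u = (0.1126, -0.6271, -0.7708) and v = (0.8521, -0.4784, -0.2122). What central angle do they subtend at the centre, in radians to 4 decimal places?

0.9770 rad

u·v = 0.5595; |u| = 1.0000, |v| = 1.0000.
cos θ = (u·v)/(|u||v|) = 0.5595, so θ = 0.9770 rad.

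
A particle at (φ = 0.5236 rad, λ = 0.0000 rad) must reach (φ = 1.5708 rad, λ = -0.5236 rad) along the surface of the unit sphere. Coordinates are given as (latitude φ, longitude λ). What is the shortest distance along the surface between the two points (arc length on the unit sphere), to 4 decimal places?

1.0472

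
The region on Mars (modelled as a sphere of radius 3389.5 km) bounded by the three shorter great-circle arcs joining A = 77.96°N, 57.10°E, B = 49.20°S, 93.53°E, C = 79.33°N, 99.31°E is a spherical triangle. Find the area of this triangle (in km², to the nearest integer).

3444850 km²

Side lengths (central angles): a = 2.2441, b = 0.1437, c = 2.2532 rad; semiperimeter s = 2.3205.
By l'Huilier's theorem, tan(E/4) = √[tan(s/2) tan((s−a)/2) tan((s−b)/2) tan((s−c)/2)], giving spherical excess E = 0.2998 rad.
Area = E·R² = 0.2998 × (3389.5)² ≈ 3444850 km².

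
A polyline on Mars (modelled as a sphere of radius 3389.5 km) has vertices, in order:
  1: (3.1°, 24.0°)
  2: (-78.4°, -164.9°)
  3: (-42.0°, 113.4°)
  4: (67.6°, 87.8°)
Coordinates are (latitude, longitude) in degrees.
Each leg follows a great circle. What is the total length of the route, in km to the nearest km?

15573 km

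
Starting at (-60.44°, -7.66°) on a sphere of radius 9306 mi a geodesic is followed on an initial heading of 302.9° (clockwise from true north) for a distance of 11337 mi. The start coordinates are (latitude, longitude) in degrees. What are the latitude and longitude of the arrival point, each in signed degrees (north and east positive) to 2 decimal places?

-2.80°, -59.74°

Angular distance δ = d/R = 11337/9306 = 1.21825 rad; initial bearing θ = 5.2866 rad.
sin φ₂ = sin φ₁ cos δ + cos φ₁ sin δ cos θ = (-0.8698)(0.3453) + (0.4933)(0.9385)(0.5432) = -0.0489, so φ₂ = -2.80°.
Δλ = atan2(sin θ sin δ cos φ₁, cos δ − sin φ₁ sin φ₂) = atan2(-0.3887, 0.3028) = -52.085°.
λ₂ = -7.660° − 52.085° = -59.74°.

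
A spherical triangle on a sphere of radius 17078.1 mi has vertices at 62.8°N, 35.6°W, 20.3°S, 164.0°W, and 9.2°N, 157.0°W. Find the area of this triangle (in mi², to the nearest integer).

42359149 mi²

Side lengths (central angles): a = 0.5287, b = 1.6638, c = 2.1832 rad; semiperimeter s = 2.1879.
By l'Huilier's theorem, tan(E/4) = √[tan(s/2) tan((s−a)/2) tan((s−b)/2) tan((s−c)/2)], giving spherical excess E = 0.1452 rad.
Area = E·R² = 0.1452 × (17078.1)² ≈ 42359149 mi².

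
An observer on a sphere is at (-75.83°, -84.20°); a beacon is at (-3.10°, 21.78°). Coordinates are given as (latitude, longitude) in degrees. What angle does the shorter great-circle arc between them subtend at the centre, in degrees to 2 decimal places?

90.85°

In radians: φ₁ = -1.3235, φ₂ = -0.0541, Δλ = 105.980° = 1.8497 rad.
Haversine: a = sin²(Δφ/2) + cos φ₁ cos φ₂ sin²(Δλ/2) = 0.3516 + (0.2448)(0.9985)(0.6377) = 0.50743.
Central angle c = 2·arcsin(√a) = 1.58566 rad.
So the angular separation is 90.85°.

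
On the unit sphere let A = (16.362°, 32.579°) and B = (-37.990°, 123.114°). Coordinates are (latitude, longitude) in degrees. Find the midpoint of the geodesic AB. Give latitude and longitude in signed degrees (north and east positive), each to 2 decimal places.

The central angle between A and B is δ = 1.7522 rad.
With f = 0.5, the slerp weights are sin((1−f)δ)/sin δ = 0.7811 and sin(fδ)/sin δ = 0.7811.
Weighted sum of the unit vectors: (0.7811)·(0.8085,0.5167,0.2817) + (0.7811)·(-0.4306,0.6601,-0.6155) = (0.2952, 0.9192, -0.2607).
Converting back: φ = atan2(z, √(x²+y²)) = -15.11°, λ = atan2(y, x) = 72.19°.

-15.11°, 72.19°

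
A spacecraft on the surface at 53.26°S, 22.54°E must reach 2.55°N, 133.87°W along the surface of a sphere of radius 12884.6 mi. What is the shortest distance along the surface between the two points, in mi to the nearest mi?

28264 mi

In radians: φ₁ = -0.9296, φ₂ = 0.0445, Δλ = -156.410° = -2.7299 rad.
Haversine: a = sin²(Δφ/2) + cos φ₁ cos φ₂ sin²(Δλ/2) = 0.2190 + (0.5982)(0.9990)(0.9582) = 0.79165.
Central angle c = 2·arcsin(√a) = 2.19359 rad.
Distance = R·c = 12884.6 × 2.1936 ≈ 28264 mi.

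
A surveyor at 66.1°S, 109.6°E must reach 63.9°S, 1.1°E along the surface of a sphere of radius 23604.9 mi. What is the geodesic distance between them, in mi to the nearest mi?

16537 mi

Let φ₁ = -1.1537 rad, φ₂ = -1.1153 rad, and Δλ = -1.8937 rad.
cos c = sin φ₁ sin φ₂ + cos φ₁ cos φ₂ cos Δλ = (-0.9143)(-0.8980) + (0.4051)(0.4399)(-0.3173) = 0.76447,
so c = arccos(0.76447) = 0.70058 rad.
Distance = R·c = 23604.9 × 0.7006 ≈ 16537 mi.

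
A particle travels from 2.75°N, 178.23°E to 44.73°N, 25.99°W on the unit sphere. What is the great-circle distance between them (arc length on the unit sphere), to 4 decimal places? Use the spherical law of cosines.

2.2311

With latitudes φ₁ = 2.750°, φ₂ = 44.730° and longitude difference Δλ = 155.780°:
cos c = sin φ₁ sin φ₂ + cos φ₁ cos φ₂ cos Δλ = (0.0480)(0.7038) + (0.9988)(0.7104)(-0.9120) = -0.61339,
so c = arccos(-0.61339) = 2.23114 rad.
On the unit sphere the arc length equals the central angle: 2.2311.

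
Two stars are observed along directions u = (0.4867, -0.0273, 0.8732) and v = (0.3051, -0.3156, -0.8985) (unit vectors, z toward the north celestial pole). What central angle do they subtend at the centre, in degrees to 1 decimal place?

u·v = -0.6275; |u| = 1.0001, |v| = 1.0000.
cos θ = (u·v)/(|u||v|) = -0.6274, so θ = 128.9°.

128.9°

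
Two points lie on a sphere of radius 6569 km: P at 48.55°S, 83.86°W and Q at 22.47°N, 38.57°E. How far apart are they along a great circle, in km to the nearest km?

14666 km

In radians: φ₁ = -0.8474, φ₂ = 0.3922, Δλ = 122.430° = 2.1368 rad.
cos c = sin φ₁ sin φ₂ + cos φ₁ cos φ₂ cos Δλ = (-0.7495)(0.3822) + (0.6620)(0.9241)(-0.5363) = -0.61451,
so c = arccos(-0.61451) = 2.23256 rad.
Distance = R·c = 6569 × 2.2326 ≈ 14666 km.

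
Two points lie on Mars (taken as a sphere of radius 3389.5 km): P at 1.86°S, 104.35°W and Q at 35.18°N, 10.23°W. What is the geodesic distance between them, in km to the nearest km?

5587 km

In radians: φ₁ = -0.0325, φ₂ = 0.6140, Δλ = 94.120° = 1.6427 rad.
cos c = sin φ₁ sin φ₂ + cos φ₁ cos φ₂ cos Δλ = (-0.0325)(0.5761) + (0.9995)(0.8173)(-0.0718) = -0.07739,
so c = arccos(-0.07739) = 1.64827 rad.
Distance = R·c = 3389.5 × 1.6483 ≈ 5587 km.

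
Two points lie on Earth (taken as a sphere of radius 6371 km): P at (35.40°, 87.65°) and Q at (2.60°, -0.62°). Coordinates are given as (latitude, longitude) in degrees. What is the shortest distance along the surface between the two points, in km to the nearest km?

Let φ₁ = 0.6178 rad, φ₂ = 0.0454 rad, and Δλ = -1.5406 rad.
cos c = sin φ₁ sin φ₂ + cos φ₁ cos φ₂ cos Δλ = (0.5793)(0.0454) + (0.8151)(0.9990)(0.0302) = 0.05086,
so c = arccos(0.05086) = 1.51991 rad.
Distance = R·c = 6371 × 1.5199 ≈ 9683 km.

9683 km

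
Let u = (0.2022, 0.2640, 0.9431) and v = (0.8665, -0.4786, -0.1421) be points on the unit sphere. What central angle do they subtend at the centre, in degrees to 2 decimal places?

94.88°

u·v = -0.0852; |u| = 1.0000, |v| = 1.0000.
cos θ = (u·v)/(|u||v|) = -0.0852, so θ = 94.88°.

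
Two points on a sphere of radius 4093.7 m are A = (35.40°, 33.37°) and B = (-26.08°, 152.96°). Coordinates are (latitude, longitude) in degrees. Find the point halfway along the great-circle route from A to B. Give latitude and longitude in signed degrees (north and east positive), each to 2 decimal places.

Central angle δ = 2.2347 rad. Interpolating on the sphere with fraction f = 0.5:
P = [sin((1−f)δ)·A + sin(fδ)·B] / sin δ = 1.1414·A + 1.1414·B in Cartesian coordinates,
giving P = (-0.1361, 0.9778, 0.1594), i.e. latitude 9.17°, longitude 97.93°.

9.17°, 97.93°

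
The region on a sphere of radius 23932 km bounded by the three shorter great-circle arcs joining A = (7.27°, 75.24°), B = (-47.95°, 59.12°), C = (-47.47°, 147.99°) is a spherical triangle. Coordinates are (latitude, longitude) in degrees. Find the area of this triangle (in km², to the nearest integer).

337158683 km²

Side lengths (central angles): a = 0.9811, b = 1.4650, c = 0.9952 rad; semiperimeter s = 1.7207.
By l'Huilier's theorem, tan(E/4) = √[tan(s/2) tan((s−a)/2) tan((s−b)/2) tan((s−c)/2)], giving spherical excess E = 0.5887 rad.
Area = E·R² = 0.5887 × (23932)² ≈ 337158683 km².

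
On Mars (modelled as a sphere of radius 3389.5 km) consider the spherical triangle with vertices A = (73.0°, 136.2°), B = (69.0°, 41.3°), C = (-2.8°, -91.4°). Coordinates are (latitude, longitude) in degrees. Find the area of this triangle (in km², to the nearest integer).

7349564 km²

Side lengths (central angles): a = 1.8633, b = 1.8169, c = 0.4868 rad; semiperimeter s = 2.0835.
By l'Huilier's theorem, tan(E/4) = √[tan(s/2) tan((s−a)/2) tan((s−b)/2) tan((s−c)/2)], giving spherical excess E = 0.6397 rad.
Area = E·R² = 0.6397 × (3389.5)² ≈ 7349564 km².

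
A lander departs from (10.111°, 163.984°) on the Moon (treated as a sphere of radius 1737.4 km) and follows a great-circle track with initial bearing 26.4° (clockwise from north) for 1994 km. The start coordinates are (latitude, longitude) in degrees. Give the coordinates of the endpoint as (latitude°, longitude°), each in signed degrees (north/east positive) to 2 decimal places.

Angular distance δ = d/R = 1994/1737.4 = 1.14769 rad; initial bearing θ = 0.4608 rad.
sin φ₂ = sin φ₁ cos δ + cos φ₁ sin δ cos θ = (0.1756)(0.4106) + (0.9845)(0.9118)(0.8957) = 0.8761, so φ₂ = 61.18°.
Δλ = atan2(sin θ sin δ cos φ₁, cos δ − sin φ₁ sin φ₂) = atan2(0.3991, 0.2568) = 57.244°.
λ₂ = 163.984° + 57.244° = 221.23° → -138.77° after wrapping to (−180°, 180°].

61.18°, -138.77°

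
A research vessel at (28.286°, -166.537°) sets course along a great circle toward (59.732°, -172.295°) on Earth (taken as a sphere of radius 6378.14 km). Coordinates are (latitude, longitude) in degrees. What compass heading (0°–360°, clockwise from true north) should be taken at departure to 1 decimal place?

Δλ = -5.758° = -0.1005 rad.
y = sin Δλ · cos φ₂ = (-0.1003)(0.5040) = -0.0506
x = cos φ₁ sin φ₂ − sin φ₁ cos φ₂ cos Δλ = (0.8806)(0.8637) − (0.4739)(0.5040)(0.9950) = 0.5229
θ = atan2(y, x) = -5.52°; adding 360° gives 354.5°.

354.5°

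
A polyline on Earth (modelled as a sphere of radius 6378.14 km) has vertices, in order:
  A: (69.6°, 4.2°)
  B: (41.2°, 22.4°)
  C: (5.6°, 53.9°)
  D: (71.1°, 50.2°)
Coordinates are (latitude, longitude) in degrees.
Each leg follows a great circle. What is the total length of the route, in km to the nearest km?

15678 km

Leg A→B: central angle 0.5226 rad, distance 3333.2 km.
Leg B→C: central angle 0.7915 rad, distance 5048.5 km.
Leg C→D: central angle 1.1439 rad, distance 7296.1 km.
Total: 3333.2 + 5048.5 + 7296.1 ≈ 15678 km.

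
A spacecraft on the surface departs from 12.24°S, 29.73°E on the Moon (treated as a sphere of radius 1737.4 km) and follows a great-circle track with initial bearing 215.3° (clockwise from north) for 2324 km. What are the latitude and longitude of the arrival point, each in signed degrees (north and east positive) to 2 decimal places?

-55.59°, -54.43°

Angular distance δ = d/R = 2324/1737.4 = 1.33763 rad; initial bearing θ = 3.7577 rad.
sin φ₂ = sin φ₁ cos δ + cos φ₁ sin δ cos θ = (-0.2120)(0.2311) + (0.9773)(0.9729)(-0.8161) = -0.8250, so φ₂ = -55.59°.
Δλ = atan2(sin θ sin δ cos φ₁, cos δ − sin φ₁ sin φ₂) = atan2(-0.5494, 0.0562) = -84.164°.
λ₂ = 29.730° − 84.164° = -54.43°.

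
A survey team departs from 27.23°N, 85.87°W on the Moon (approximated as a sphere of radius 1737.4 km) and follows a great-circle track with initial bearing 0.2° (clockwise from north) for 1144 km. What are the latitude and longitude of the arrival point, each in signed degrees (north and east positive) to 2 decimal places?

64.96°, -85.58°

Angular distance δ = d/R = 1144/1737.4 = 0.65846 rad; initial bearing θ = 0.0035 rad.
sin φ₂ = sin φ₁ cos δ + cos φ₁ sin δ cos θ = (0.4576)(0.7909) + (0.8892)(0.6119)(1.0000) = 0.9060, so φ₂ = 64.96°.
Δλ = atan2(sin θ sin δ cos φ₁, cos δ − sin φ₁ sin φ₂) = atan2(0.0019, 0.3764) = 0.289°.
λ₂ = -85.870° + 0.289° = -85.58°.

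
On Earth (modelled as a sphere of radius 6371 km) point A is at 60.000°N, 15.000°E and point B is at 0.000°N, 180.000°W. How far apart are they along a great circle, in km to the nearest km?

In radians: φ₁ = 1.0472, φ₂ = 0.0000, Δλ = 165.000° = 2.8798 rad.
Haversine: a = sin²(Δφ/2) + cos φ₁ cos φ₂ sin²(Δλ/2) = 0.2500 + (0.5000)(1.0000)(0.9830) = 0.74148.
Central angle c = 2·arcsin(√a) = 2.07483 rad.
Distance = R·c = 6371 × 2.0748 ≈ 13219 km.

13219 km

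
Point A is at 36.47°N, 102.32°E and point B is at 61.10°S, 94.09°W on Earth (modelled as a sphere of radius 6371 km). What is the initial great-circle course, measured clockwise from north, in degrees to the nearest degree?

With φ₁ = 0.6365, φ₂ = -1.0664, Δλ = 2.8552 rad, the forward-azimuth formula gives
θ = atan2( sin Δλ cos φ₂ , cos φ₁ sin φ₂ − sin φ₁ cos φ₂ cos Δλ ) = atan2(0.1365, -0.4285) = 162.33°.
So the initial bearing is 162°.

162°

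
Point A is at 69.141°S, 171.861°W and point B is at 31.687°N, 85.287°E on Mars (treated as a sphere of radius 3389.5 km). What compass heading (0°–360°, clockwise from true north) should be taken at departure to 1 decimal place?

With φ₁ = -1.2067, φ₂ = 0.5530, Δλ = -1.7951 rad, the forward-azimuth formula gives
θ = atan2( sin Δλ cos φ₂ , cos φ₁ sin φ₂ − sin φ₁ cos φ₂ cos Δλ ) = atan2(-0.8296, 0.0102) = -89.30°.
Adding 360° brings this into [0°, 360°): 270.7°.

270.7°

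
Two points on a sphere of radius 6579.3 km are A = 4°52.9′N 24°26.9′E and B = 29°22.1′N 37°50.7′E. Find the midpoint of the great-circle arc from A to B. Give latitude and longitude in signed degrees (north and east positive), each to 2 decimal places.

17.24°, 30.70°

The central angle between A and B is δ = 0.4812 rad.
With f = 0.5, the slerp weights are sin((1−f)δ)/sin δ = 0.5148 and sin(fδ)/sin δ = 0.5148.
Weighted sum of the unit vectors: (0.5148)·(0.9070,0.4124,0.0851) + (0.5148)·(0.6882,0.5347,0.4904) = (0.8213, 0.4876, 0.2963).
Converting back: φ = atan2(z, √(x²+y²)) = 17.24°, λ = atan2(y, x) = 30.70°.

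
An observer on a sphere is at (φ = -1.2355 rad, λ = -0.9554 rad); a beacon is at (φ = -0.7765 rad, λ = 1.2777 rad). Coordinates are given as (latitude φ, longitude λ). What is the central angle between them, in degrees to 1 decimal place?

Let φ₁ = -1.2355 rad, φ₂ = -0.7765 rad, and Δλ = 2.2331 rad.
Haversine: a = sin²(Δφ/2) + cos φ₁ cos φ₂ sin²(Δλ/2) = 0.0518 + (0.3290)(0.7134)(0.8075) = 0.24129.
Central angle c = 2·arcsin(√a) = 1.02697 rad.
So the angular separation is 58.8°.

58.8°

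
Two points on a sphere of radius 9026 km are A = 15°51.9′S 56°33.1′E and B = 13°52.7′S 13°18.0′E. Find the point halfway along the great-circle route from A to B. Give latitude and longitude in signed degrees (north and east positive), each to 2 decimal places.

The central angle between A and B is δ = 0.7292 rad.
With f = 0.5, the slerp weights are sin((1−f)δ)/sin δ = 0.5352 and sin(fδ)/sin δ = 0.5352.
Weighted sum of the unit vectors: (0.5352)·(0.5302,0.8026,-0.2734) + (0.5352)·(0.9448,0.2233,-0.2399) = (0.7894, 0.5491, -0.2747).
Converting back: φ = atan2(z, √(x²+y²)) = -15.94°, λ = atan2(y, x) = 34.82°.

-15.94°, 34.82°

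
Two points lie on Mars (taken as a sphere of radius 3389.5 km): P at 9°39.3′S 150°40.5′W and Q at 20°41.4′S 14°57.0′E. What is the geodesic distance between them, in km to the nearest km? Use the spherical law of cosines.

8668 km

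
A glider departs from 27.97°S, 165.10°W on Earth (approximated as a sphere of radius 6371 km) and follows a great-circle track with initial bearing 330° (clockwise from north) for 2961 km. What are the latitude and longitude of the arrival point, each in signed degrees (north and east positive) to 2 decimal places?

Angular distance δ = d/R = 2961/6371 = 0.46476 rad; initial bearing θ = 5.7596 rad.
sin φ₂ = sin φ₁ cos δ + cos φ₁ sin δ cos θ = (-0.4690)(0.8939) + (0.8832)(0.4482)(0.8660) = -0.0764, so φ₂ = -4.38°.
Δλ = atan2(sin θ sin δ cos φ₁, cos δ − sin φ₁ sin φ₂) = atan2(-0.1979, 0.8581) = -12.989°.
λ₂ = -165.100° − 12.989° = -178.09°.

-4.38°, -178.09°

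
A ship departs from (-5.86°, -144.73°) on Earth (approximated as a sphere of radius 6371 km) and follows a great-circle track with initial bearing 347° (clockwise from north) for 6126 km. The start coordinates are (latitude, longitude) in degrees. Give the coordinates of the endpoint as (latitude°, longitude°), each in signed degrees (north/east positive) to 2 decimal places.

47.43°, -160.55°

Angular distance δ = d/R = 6126/6371 = 0.96154 rad; initial bearing θ = 6.0563 rad.
sin φ₂ = sin φ₁ cos δ + cos φ₁ sin δ cos θ = (-0.1021)(0.5723) + (0.9948)(0.8201)(0.9744) = 0.7365, so φ₂ = 47.43°.
Δλ = atan2(sin θ sin δ cos φ₁, cos δ − sin φ₁ sin φ₂) = atan2(-0.1835, 0.6474) = -15.825°.
λ₂ = -144.730° − 15.825° = -160.55°.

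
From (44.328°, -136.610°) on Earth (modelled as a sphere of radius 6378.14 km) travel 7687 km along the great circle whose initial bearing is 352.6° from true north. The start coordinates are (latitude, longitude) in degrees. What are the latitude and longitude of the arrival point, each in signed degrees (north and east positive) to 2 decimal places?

Angular distance δ = d/R = 7687/6378.14 = 1.20521 rad; initial bearing θ = 6.1540 rad.
sin φ₂ = sin φ₁ cos δ + cos φ₁ sin δ cos θ = (0.6988)(0.3575) + (0.7154)(0.9339)(0.9917) = 0.9123, so φ₂ = 65.83°.
Δλ = atan2(sin θ sin δ cos φ₁, cos δ − sin φ₁ sin φ₂) = atan2(-0.0860, -0.2800) = -162.918°.
λ₂ = -136.610° − 162.918° = -299.53° → 60.47° after wrapping to (−180°, 180°].

65.83°, 60.47°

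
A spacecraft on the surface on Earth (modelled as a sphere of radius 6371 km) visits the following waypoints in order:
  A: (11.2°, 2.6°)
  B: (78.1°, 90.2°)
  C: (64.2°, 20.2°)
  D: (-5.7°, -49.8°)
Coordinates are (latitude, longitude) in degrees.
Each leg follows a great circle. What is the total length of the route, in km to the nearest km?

21066 km

Leg A→B: central angle 1.3709 rad, distance 8734.2 km.
Leg B→C: central angle 0.4235 rad, distance 2698.0 km.
Leg C→D: central angle 1.5121 rad, distance 9633.3 km.
Total: 8734.2 + 2698.0 + 9633.3 ≈ 21066 km.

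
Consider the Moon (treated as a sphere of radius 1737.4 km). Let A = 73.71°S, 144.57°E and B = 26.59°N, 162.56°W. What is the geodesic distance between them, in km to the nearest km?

In radians: φ₁ = -1.2865, φ₂ = 0.4641, Δλ = 52.870° = 0.9228 rad.
cos c = sin φ₁ sin φ₂ + cos φ₁ cos φ₂ cos Δλ = (-0.9599)(0.4476) + (0.2805)(0.8942)(0.6036) = -0.27823,
so c = arccos(-0.27823) = 1.85274 rad.
Distance = R·c = 1737.4 × 1.8527 ≈ 3219 km.

3219 km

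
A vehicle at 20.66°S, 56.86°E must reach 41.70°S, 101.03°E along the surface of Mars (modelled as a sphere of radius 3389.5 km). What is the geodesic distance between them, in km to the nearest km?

Let φ₁ = -0.3606 rad, φ₂ = -0.7278 rad, and Δλ = 0.7709 rad.
cos c = sin φ₁ sin φ₂ + cos φ₁ cos φ₂ cos Δλ = (-0.3528)(-0.6652) + (0.9357)(0.7466)(0.7173) = 0.73581,
so c = arccos(0.73581) = 0.74393 rad.
Distance = R·c = 3389.5 × 0.7439 ≈ 2522 km.

2522 km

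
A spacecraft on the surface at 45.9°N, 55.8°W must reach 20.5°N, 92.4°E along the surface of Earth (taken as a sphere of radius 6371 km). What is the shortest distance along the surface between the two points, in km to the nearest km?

11965 km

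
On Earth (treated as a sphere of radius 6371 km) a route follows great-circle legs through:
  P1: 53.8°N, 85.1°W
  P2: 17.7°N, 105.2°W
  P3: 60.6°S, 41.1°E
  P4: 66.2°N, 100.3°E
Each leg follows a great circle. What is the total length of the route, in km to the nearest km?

Leg P1→P2: central angle 0.6861 rad, distance 4371.2 km.
Leg P2→P3: central angle 2.2836 rad, distance 14548.8 km.
Leg P3→P4: central angle 2.3402 rad, distance 14909.3 km.
Total: 4371.2 + 14548.8 + 14909.3 ≈ 33829 km.

33829 km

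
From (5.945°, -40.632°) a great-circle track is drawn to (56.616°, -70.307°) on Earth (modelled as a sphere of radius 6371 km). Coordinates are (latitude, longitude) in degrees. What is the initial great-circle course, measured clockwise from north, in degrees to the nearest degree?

341°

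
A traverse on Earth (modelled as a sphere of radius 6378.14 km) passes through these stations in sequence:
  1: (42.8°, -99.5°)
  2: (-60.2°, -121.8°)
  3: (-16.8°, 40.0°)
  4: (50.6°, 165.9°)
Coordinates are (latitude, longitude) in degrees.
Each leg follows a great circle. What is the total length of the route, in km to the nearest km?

Leg 1→2: central angle 1.8258 rad, distance 11645.0 km.
Leg 2→3: central angle 1.7733 rad, distance 11310.5 km.
Leg 3→4: central angle 2.1891 rad, distance 13962.3 km.
Total: 11645.0 + 11310.5 + 13962.3 ≈ 36918 km.

36918 km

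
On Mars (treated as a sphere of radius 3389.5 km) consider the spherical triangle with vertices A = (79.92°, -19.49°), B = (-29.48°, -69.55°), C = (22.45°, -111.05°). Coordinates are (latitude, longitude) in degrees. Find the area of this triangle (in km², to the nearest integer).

Side lengths (central angles): a = 1.1432, b = 1.1901, c = 1.9679 rad; semiperimeter s = 2.1506.
By l'Huilier's theorem, tan(E/4) = √[tan(s/2) tan((s−a)/2) tan((s−b)/2) tan((s−c)/2)], giving spherical excess E = 0.8685 rad.
Area = E·R² = 0.8685 × (3389.5)² ≈ 9978072 km².

9978072 km²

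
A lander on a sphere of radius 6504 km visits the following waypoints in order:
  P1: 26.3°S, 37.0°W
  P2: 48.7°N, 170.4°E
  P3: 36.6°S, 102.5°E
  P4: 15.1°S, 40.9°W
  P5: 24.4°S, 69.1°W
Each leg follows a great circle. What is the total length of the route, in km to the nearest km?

45338 km

Leg P1→P2: central angle 2.6025 rad, distance 16926.6 km.
Leg P2→P3: central angle 1.8220 rad, distance 11850.3 km.
Leg P3→P4: central angle 2.0566 rad, distance 13376.3 km.
Leg P4→P5: central angle 0.4897 rad, distance 3184.7 km.
Total: 16926.6 + 11850.3 + 13376.3 + 3184.7 ≈ 45338 km.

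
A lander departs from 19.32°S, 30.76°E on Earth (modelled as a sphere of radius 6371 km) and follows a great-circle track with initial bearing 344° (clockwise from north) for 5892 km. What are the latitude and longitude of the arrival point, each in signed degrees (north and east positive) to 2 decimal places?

Angular distance δ = d/R = 5892/6371 = 0.92482 rad; initial bearing θ = 6.0039 rad.
sin φ₂ = sin φ₁ cos δ + cos φ₁ sin δ cos θ = (-0.3308)(0.6020) + (0.9437)(0.7985)(0.9613) = 0.5252, so φ₂ = 31.68°.
Δλ = atan2(sin θ sin δ cos φ₁, cos δ − sin φ₁ sin φ₂) = atan2(-0.2077, 0.7757) = -14.989°.
λ₂ = 30.760° − 14.989° = 15.77°.

31.68°, 15.77°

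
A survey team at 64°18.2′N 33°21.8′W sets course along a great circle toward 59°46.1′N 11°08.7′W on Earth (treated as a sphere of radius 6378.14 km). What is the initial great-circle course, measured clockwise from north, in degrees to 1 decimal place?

With φ₁ = 1.1223, φ₂ = 1.0432, Δλ = 0.3878 rad, the forward-azimuth formula gives
θ = atan2( sin Δλ cos φ₂ , cos φ₁ sin φ₂ − sin φ₁ cos φ₂ cos Δλ ) = atan2(0.1904, -0.0454) = 103.41°.
So the initial bearing is 103.4°.

103.4°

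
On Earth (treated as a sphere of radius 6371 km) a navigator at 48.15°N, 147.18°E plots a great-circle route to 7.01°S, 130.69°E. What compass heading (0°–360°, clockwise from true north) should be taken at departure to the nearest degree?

With φ₁ = 0.8404, φ₂ = -0.1223, Δλ = -0.2878 rad, the forward-azimuth formula gives
θ = atan2( sin Δλ cos φ₂ , cos φ₁ sin φ₂ − sin φ₁ cos φ₂ cos Δλ ) = atan2(-0.2817, -0.7903) = -160.38°.
Adding 360° brings this into [0°, 360°): 200°.

200°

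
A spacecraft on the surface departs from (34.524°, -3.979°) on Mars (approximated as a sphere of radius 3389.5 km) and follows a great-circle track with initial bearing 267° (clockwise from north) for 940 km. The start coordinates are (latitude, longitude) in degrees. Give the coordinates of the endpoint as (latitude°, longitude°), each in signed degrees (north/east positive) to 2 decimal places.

Angular distance δ = d/R = 940/3389.5 = 0.27733 rad; initial bearing θ = 4.6600 rad.
sin φ₂ = sin φ₁ cos δ + cos φ₁ sin δ cos θ = (0.5668)(0.9618) + (0.8239)(0.2738)(-0.0523) = 0.5333, so φ₂ = 32.23°.
Δλ = atan2(sin θ sin δ cos φ₁, cos δ − sin φ₁ sin φ₂) = atan2(-0.2253, 0.6595) = -18.857°.
λ₂ = -3.979° − 18.857° = -22.84°.

32.23°, -22.84°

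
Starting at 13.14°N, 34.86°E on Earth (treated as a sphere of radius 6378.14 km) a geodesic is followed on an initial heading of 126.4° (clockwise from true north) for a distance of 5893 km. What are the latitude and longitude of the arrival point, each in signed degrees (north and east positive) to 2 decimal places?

-18.91°, 77.62°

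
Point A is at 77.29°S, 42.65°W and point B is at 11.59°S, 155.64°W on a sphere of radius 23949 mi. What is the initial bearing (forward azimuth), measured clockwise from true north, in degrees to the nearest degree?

245°

Δλ = -112.990° = -1.9720 rad.
y = sin Δλ · cos φ₂ = (-0.9206)(0.9796) = -0.9018
x = cos φ₁ sin φ₂ − sin φ₁ cos φ₂ cos Δλ = (0.2200)(-0.2009) − (-0.9755)(0.9796)(-0.3906) = -0.4174
θ = atan2(y, x) = -114.84°; adding 360° gives 245°.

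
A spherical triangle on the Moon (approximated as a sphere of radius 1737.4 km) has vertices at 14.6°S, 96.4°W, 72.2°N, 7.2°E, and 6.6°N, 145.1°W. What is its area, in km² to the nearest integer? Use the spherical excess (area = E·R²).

3544636 km²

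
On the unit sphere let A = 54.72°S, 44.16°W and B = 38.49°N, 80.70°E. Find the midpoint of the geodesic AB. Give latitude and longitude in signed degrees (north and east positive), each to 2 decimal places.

-16.49°, 34.38°

The central angle between A and B is δ = 2.4441 rad.
With f = 0.5, the slerp weights are sin((1−f)δ)/sin δ = 1.4632 and sin(fδ)/sin δ = 1.4632.
Weighted sum of the unit vectors: (1.4632)·(0.4143,-0.4024,-0.8163) + (1.4632)·(0.1265,0.7724,0.6224) = (0.7914, 0.5415, -0.2838).
Converting back: φ = atan2(z, √(x²+y²)) = -16.49°, λ = atan2(y, x) = 34.38°.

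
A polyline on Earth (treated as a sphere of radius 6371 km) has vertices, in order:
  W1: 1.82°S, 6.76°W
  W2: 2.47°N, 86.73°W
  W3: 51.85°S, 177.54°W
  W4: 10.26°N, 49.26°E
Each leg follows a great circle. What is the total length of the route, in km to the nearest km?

Leg W1→W2: central angle 1.3974 rad, distance 8902.7 km.
Leg W2→W3: central angle 1.6134 rad, distance 10279.1 km.
Leg W3→W4: central angle 2.1606 rad, distance 13765.0 km.
Total: 8902.7 + 10279.1 + 13765.0 ≈ 32947 km.

32947 km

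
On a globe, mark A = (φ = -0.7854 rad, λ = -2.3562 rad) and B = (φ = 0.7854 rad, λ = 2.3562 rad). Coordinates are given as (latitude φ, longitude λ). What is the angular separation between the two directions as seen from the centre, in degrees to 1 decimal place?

Let φ₁ = -0.7854 rad, φ₂ = 0.7854 rad, and Δλ = -1.5708 rad.
cos c = sin φ₁ sin φ₂ + cos φ₁ cos φ₂ cos Δλ = (-0.7071)(0.7071) + (0.7071)(0.7071)(0.0000) = -0.50000,
so c = arccos(-0.50000) = 2.09439 rad.
So the angular separation is 120.0°.

120.0°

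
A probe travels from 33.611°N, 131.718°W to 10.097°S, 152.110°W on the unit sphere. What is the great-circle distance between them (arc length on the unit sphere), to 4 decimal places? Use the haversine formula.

0.8346

With latitudes φ₁ = 33.611°, φ₂ = -10.097° and longitude difference Δλ = -20.392°:
Haversine: a = sin²(Δφ/2) + cos φ₁ cos φ₂ sin²(Δλ/2) = 0.1386 + (0.8328)(0.9845)(0.0313) = 0.16426.
Central angle c = 2·arcsin(√a) = 0.83458 rad.
On the unit sphere the arc length equals the central angle: 0.8346.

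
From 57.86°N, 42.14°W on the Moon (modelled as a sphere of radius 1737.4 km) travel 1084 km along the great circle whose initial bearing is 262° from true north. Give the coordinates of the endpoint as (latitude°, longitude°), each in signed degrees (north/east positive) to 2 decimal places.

Angular distance δ = d/R = 1084/1737.4 = 0.62392 rad; initial bearing θ = 4.5728 rad.
sin φ₂ = sin φ₁ cos δ + cos φ₁ sin δ cos θ = (0.8468)(0.8116) + (0.5320)(0.5842)(-0.1392) = 0.6440, so φ₂ = 40.09°.
Δλ = atan2(sin θ sin δ cos φ₁, cos δ − sin φ₁ sin φ₂) = atan2(-0.3078, 0.2663) = -49.130°.
λ₂ = -42.140° − 49.130° = -91.27°.

40.09°, -91.27°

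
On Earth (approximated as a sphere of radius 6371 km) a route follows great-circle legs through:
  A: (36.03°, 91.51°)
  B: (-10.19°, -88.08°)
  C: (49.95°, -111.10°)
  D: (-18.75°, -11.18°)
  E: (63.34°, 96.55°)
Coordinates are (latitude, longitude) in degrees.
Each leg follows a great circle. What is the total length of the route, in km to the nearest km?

Leg A→B: central angle 2.6906 rad, distance 17141.5 km.
Leg B→C: central angle 1.1069 rad, distance 7052.0 km.
Leg C→D: central angle 1.9295 rad, distance 12292.6 km.
Leg D→E: central angle 2.0006 rad, distance 12745.6 km.
Total: 17141.5 + 7052.0 + 12292.6 + 12745.6 ≈ 49232 km.

49232 km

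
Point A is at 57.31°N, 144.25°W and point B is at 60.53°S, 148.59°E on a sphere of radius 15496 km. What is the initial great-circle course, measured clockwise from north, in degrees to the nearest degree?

With φ₁ = 1.0002, φ₂ = -1.0564, Δλ = -1.1722 rad, the forward-azimuth formula gives
θ = atan2( sin Δλ cos φ₂ , cos φ₁ sin φ₂ − sin φ₁ cos φ₂ cos Δλ ) = atan2(-0.4534, -0.6309) = -144.30°.
Adding 360° brings this into [0°, 360°): 216°.

216°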